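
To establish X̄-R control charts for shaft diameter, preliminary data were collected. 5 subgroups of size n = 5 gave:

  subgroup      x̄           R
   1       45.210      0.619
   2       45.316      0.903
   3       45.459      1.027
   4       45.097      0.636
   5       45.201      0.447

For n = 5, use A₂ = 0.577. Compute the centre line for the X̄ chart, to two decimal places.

X̄̄ = (45.210 + 45.316 + 45.459 + 45.097 + 45.201) / 5 = 226.2830 / 5 = 45.2566
CL = X̄̄ = 45.2566

45.26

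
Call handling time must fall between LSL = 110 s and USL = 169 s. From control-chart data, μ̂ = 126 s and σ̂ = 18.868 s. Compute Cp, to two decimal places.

Cp = (USL − LSL) / (6σ̂) = (169 − 110) / (6 × 18.868) = 59.0000 / 113.2080 = 0.5212

0.52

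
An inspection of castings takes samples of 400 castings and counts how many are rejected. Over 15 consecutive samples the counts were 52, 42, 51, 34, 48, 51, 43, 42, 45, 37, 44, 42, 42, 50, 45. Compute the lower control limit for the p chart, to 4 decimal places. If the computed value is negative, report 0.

0.0642

p̄ = Σdᵢ / (k·n) = 668 / (15 × 400) = 0.11133
LCL = p̄ − 3·√(p̄(1−p̄)/n) = 0.11133 − 3 × 0.01573 = 0.06415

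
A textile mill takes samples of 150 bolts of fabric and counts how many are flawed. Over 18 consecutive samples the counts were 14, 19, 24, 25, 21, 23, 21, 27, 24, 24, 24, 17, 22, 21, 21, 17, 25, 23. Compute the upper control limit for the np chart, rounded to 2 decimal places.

p̄ = Σdᵢ / (k·n) = 392 / (18 × 150) = 0.14519
UCL = np̄ + 3·√(np̄(1−p̄)) = 21.7778 + 3 × √(21.7778×0.85481) = 21.7778 + 3 × 4.3146 = 34.7216

34.72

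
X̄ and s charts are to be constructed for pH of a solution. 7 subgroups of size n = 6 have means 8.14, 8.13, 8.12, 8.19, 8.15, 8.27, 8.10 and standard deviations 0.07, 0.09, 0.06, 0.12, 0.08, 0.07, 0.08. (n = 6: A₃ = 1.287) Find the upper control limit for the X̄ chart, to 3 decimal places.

X̄̄ = (8.14 + 8.13 + 8.12 + 8.19 + 8.15 + 8.27 + 8.10) / 7 = 8.1571
s̄ = (0.07 + 0.09 + 0.06 + 0.12 + 0.08 + 0.07 + 0.08) / 7 = 0.0814
UCL = X̄̄ + A₃·s̄ = 8.1571 + 1.287 × 0.0814 = 8.2619

8.262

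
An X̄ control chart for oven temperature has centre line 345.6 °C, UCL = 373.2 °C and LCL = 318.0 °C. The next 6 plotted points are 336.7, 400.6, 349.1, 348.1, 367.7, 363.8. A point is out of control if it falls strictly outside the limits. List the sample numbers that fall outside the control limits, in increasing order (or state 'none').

2

Compare each point to [318.0, 373.2]: sample 2 = 400.6 > UCL.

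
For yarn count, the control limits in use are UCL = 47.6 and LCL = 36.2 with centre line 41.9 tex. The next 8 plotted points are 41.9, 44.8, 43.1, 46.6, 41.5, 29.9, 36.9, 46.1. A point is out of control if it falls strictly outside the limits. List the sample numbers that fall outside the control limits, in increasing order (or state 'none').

6

Compare each point to [36.2, 47.6]: sample 6 = 29.9 < LCL.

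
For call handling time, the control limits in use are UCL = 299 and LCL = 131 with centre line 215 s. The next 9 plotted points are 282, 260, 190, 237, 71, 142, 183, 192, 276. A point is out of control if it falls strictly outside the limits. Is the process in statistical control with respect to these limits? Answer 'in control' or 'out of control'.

out of control

Compare each point to [131, 299]: sample 5 = 71 < LCL.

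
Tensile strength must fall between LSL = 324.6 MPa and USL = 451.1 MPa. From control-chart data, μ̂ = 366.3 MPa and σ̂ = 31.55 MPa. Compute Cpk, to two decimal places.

Cpu = (USL − μ̂) / (3σ̂) = (451.1 − 366.3) / (3 × 31.55) = 0.8959; Cpl = (μ̂ − LSL) / (3σ̂) = (366.3 − 324.6) / (3 × 31.55) = 0.4406; Cpk = min(Cpu, Cpl) = 0.4406

0.44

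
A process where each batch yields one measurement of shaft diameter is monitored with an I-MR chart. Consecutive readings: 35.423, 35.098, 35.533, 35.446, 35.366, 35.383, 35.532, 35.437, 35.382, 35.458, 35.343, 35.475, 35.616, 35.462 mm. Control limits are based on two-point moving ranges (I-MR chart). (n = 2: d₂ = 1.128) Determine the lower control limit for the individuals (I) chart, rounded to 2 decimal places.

35.04

X̄ = (35.423 + 35.098 + 35.533 + 35.446 + 35.366 + 35.383 + 35.532 + 35.437 + 35.382 + 35.458 + 35.343 + 35.475 + 35.616 + 35.462) / 14 = 35.4253
Moving ranges: 0.325, 0.435, 0.087, 0.080, 0.017, 0.149, 0.095, 0.055, 0.076, 0.115, 0.132, 0.141, 0.154; M̄R̄ = 1.8610 / 13 = 0.1432
LCL = X̄ − 3·M̄R̄/d₂ = 35.4253 − 3 × 0.1432 / 1.128 = 35.0446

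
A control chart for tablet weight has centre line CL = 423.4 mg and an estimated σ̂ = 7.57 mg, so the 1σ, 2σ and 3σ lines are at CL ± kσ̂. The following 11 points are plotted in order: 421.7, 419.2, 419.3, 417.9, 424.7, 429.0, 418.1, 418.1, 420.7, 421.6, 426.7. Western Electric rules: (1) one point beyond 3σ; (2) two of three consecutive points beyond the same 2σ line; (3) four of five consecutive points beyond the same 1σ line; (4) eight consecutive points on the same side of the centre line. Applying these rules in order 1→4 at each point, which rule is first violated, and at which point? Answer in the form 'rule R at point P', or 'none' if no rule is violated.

none

Zone of each point (C = within 1σ̂, B = 1σ̂–2σ̂, A = 2σ̂–3σ̂, * = beyond 3σ̂; sign = side of CL): 1:-C, 2:-C, 3:-C, 4:-C, 5:+C, 6:+C, 7:-C, 8:-C, 9:-C, 10:-C, 11:+C
No rule fires across all 11 points.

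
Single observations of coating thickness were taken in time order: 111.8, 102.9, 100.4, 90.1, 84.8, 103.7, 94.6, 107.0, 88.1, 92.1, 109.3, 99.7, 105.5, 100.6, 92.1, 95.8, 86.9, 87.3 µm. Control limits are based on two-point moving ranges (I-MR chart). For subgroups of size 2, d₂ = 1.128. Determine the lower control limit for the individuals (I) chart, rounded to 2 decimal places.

74.01

X̄ = (111.8 + 102.9 + 100.4 + 90.1 + 84.8 + 103.7 + 94.6 + 107.0 + 88.1 + 92.1 + 109.3 + 99.7 + 105.5 + 100.6 + 92.1 + 95.8 + 86.9 + 87.3) / 18 = 97.3722
Moving ranges: 8.9, 2.5, 10.3, 5.3, 18.9, 9.1, 12.4, 18.9, 4.0, 17.2, 9.6, 5.8, 4.9, 8.5, 3.7, 8.9, 0.4; M̄R̄ = 149.3000 / 17 = 8.7824
LCL = X̄ − 3·M̄R̄/d₂ = 97.3722 − 3 × 8.7824 / 1.128 = 74.0149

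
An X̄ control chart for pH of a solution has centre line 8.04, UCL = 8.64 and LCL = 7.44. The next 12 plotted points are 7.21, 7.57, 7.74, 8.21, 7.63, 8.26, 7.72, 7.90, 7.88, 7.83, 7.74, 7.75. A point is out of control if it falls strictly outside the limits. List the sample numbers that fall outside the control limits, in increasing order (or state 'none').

1

Compare each point to [7.44, 8.64]: sample 1 = 7.21 < LCL.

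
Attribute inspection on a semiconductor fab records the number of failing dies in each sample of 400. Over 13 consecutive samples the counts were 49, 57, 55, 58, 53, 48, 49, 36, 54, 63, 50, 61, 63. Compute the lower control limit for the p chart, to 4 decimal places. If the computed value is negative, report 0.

p̄ = Σdᵢ / (k·n) = 696 / (13 × 400) = 0.13385
LCL = p̄ − 3·√(p̄(1−p̄)/n) = 0.13385 − 3 × 0.01702 = 0.08277

0.0828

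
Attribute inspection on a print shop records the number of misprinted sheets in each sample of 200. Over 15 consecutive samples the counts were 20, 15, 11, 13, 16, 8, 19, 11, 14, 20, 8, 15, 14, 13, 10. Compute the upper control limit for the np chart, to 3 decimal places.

24.553

p̄ = Σdᵢ / (k·n) = 207 / (15 × 200) = 0.06900
UCL = np̄ + 3·√(np̄(1−p̄)) = 13.8000 + 3 × √(13.8000×0.93100) = 13.8000 + 3 × 3.5844 = 24.5531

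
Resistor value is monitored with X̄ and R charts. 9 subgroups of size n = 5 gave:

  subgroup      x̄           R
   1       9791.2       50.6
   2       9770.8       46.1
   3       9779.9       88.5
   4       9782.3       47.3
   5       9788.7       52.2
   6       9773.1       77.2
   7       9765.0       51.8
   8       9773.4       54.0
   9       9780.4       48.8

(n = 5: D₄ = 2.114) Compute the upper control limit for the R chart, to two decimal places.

R̄ = (50.6 + 46.1 + 88.5 + 47.3 + 52.2 + 77.2 + 51.8 + 54.0 + 48.8) / 9 = 516.5000 / 9 = 57.3889
UCL_R = D₄·R̄ = 2.114 × 57.3889 = 121.3201

121.32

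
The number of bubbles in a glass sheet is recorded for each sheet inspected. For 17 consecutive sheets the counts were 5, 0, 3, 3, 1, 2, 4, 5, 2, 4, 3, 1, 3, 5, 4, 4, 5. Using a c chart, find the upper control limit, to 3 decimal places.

8.523

c̄ = (5 + 0 + 3 + 3 + 1 + 2 + 4 + 5 + 2 + 4 + 3 + 1 + 3 + 5 + 4 + 4 + 5) / 17 = 54 / 17 = 3.1765
UCL = c̄ + 3√c̄ = 3.1765 + 3 × √3.1765 = 3.1765 + 3 × 1.7823 = 8.5233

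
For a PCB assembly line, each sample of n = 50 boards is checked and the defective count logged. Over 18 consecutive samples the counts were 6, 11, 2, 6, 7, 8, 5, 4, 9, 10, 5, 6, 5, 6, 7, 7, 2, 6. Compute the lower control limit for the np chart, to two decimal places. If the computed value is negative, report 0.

p̄ = Σdᵢ / (k·n) = 112 / (18 × 50) = 0.12444
LCL = np̄ − 3·√(np̄(1−p̄)) = 6.2222 − 3 × 2.3341 = -0.7800 → 0 (negative, so LCL = 0)

0.00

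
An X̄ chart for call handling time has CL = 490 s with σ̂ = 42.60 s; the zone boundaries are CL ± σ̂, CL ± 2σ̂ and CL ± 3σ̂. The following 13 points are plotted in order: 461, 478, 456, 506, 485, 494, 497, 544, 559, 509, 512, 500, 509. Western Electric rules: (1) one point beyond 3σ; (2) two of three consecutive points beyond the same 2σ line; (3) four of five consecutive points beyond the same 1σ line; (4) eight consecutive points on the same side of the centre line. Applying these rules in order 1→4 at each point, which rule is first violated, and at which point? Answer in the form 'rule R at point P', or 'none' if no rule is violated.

rule 4 at point 13

Zone of each point (C = within 1σ̂, B = 1σ̂–2σ̂, A = 2σ̂–3σ̂, * = beyond 3σ̂; sign = side of CL): 1:-C, 2:-C, 3:-C, 4:+C, 5:-C, 6:+C, 7:+C, 8:+B, 9:+B, 10:+C, 11:+C, 12:+C, 13:+C
Rule 4 (eight consecutive points on the same side of the centre line) is satisfied at point 13.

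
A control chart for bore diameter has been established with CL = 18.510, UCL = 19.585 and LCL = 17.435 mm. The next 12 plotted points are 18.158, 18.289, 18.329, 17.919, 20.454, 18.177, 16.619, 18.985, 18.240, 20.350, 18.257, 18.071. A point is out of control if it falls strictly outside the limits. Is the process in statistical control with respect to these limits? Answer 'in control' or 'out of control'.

Compare each point to [17.435, 19.585]: sample 5 = 20.454 > UCL; sample 7 = 16.619 < LCL; sample 10 = 20.350 > UCL.

out of control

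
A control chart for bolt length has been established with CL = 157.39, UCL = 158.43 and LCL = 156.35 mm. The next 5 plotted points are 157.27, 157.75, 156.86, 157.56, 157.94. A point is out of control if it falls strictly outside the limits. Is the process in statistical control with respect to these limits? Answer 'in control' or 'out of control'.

in control

All 5 points lie within [156.35, 158.43].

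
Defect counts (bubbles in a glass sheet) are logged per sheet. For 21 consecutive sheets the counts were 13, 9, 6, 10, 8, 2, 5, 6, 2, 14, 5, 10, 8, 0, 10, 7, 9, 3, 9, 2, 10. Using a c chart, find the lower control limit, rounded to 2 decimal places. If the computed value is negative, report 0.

0.00

c̄ = (13 + 9 + 6 + 10 + 8 + 2 + 5 + 6 + 2 + 14 + 5 + 10 + 8 + 0 + 10 + 7 + 9 + 3 + 9 + 2 + 10) / 21 = 148 / 21 = 7.0476
LCL = c̄ − 3√c̄ = 7.0476 − 3 × 2.6547 = -0.9166 → 0 (cannot be negative)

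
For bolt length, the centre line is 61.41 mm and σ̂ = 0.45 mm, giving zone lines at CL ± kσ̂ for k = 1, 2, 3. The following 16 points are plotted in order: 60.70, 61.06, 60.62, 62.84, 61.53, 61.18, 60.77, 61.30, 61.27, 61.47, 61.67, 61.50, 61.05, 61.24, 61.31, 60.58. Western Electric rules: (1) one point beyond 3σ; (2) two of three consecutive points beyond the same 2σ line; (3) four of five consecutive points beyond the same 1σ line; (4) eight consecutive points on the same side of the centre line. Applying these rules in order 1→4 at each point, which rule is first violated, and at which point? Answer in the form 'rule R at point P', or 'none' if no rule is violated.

Zone of each point (C = within 1σ̂, B = 1σ̂–2σ̂, A = 2σ̂–3σ̂, * = beyond 3σ̂; sign = side of CL): 1:-B, 2:-C, 3:-B, 4:+*, 5:+C, 6:-C, 7:-B, 8:-C, 9:-C, 10:+C, 11:+C, 12:+C, 13:-C, 14:-C, 15:-C, 16:-B
Rule 1 (one point beyond the 3σ limits) is satisfied at point 4.

rule 1 at point 4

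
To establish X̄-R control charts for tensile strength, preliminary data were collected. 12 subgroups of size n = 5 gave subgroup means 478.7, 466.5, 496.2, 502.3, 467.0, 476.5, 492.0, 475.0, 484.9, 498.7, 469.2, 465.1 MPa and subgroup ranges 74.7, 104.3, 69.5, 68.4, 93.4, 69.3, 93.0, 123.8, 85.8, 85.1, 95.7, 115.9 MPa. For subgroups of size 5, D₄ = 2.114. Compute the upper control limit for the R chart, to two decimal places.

R̄ = (74.7 + 104.3 + 69.5 + 68.4 + 93.4 + 69.3 + 93.0 + 123.8 + 85.8 + 85.1 + 95.7 + 115.9) / 12 = 1078.9000 / 12 = 89.9083
UCL_R = D₄·R̄ = 2.114 × 89.9083 = 190.0662

190.07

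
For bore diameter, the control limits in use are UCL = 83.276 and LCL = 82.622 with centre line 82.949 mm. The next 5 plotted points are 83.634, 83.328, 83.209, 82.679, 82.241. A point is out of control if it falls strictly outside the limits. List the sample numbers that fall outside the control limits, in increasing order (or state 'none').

1, 2, 5

Compare each point to [82.622, 83.276]: sample 1 = 83.634 > UCL; sample 2 = 83.328 > UCL; sample 5 = 82.241 < LCL.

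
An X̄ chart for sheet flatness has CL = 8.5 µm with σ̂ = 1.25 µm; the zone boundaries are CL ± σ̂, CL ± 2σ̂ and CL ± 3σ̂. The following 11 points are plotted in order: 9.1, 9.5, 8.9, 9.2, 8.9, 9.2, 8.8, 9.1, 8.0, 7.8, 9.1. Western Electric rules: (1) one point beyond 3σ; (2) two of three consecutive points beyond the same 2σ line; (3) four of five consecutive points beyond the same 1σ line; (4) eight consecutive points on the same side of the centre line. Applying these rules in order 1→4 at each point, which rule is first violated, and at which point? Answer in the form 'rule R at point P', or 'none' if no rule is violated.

rule 4 at point 8

Zone of each point (C = within 1σ̂, B = 1σ̂–2σ̂, A = 2σ̂–3σ̂, * = beyond 3σ̂; sign = side of CL): 1:+C, 2:+C, 3:+C, 4:+C, 5:+C, 6:+C, 7:+C, 8:+C, 9:-C, 10:-C, 11:+C
Rule 4 (eight consecutive points on the same side of the centre line) is satisfied at point 8.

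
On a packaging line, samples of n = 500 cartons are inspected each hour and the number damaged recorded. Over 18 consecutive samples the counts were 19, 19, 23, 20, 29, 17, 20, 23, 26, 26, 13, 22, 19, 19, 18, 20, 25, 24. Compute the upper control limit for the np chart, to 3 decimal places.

p̄ = Σdᵢ / (k·n) = 382 / (18 × 500) = 0.04244
UCL = np̄ + 3·√(np̄(1−p̄)) = 21.2222 + 3 × √(21.2222×0.95756) = 21.2222 + 3 × 4.5079 = 34.7460

34.746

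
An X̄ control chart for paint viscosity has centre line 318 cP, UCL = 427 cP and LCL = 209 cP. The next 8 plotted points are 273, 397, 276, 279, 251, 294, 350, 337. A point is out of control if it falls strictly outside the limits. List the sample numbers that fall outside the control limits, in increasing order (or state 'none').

All 8 points lie within [209, 427].

none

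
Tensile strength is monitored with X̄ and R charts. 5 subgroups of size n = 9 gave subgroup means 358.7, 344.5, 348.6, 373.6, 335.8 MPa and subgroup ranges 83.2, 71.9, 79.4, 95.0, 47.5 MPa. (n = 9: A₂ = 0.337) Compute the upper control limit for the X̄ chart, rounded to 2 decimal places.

X̄̄ = (358.7 + 344.5 + 348.6 + 373.6 + 335.8) / 5 = 1761.2000 / 5 = 352.2400
R̄ = (83.2 + 71.9 + 79.4 + 95.0 + 47.5) / 5 = 377.0000 / 5 = 75.4000
UCL = X̄̄ + A₂·R̄ = 352.2400 + 0.337 × 75.4000 = 377.6498

377.65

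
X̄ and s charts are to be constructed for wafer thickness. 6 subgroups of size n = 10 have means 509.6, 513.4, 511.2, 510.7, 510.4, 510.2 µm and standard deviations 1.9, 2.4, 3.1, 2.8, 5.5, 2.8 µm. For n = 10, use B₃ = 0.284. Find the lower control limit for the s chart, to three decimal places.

0.876

s̄ = (1.9 + 2.4 + 3.1 + 2.8 + 5.5 + 2.8) / 6 = 3.0833
LCL_s = B₃·s̄ = 0.284 × 3.0833 = 0.8757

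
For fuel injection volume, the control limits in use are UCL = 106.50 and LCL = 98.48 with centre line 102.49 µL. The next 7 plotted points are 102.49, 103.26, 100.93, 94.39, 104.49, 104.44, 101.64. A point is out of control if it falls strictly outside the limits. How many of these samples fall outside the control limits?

Compare each point to [98.48, 106.50]: sample 4 = 94.39 < LCL.

1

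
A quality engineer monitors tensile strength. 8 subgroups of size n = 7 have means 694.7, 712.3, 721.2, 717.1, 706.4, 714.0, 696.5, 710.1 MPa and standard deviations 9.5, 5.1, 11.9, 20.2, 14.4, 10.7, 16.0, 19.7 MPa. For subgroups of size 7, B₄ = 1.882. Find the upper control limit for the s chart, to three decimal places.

25.289

s̄ = (9.5 + 5.1 + 11.9 + 20.2 + 14.4 + 10.7 + 16.0 + 19.7) / 8 = 13.4375
UCL_s = B₄·s̄ = 1.882 × 13.4375 = 25.2894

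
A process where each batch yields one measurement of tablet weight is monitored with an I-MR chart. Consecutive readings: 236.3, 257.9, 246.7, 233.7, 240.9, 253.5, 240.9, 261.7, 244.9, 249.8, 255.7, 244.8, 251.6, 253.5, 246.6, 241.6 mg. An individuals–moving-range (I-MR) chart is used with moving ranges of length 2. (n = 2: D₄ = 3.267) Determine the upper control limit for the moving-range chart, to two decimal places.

34.43

Moving ranges: 21.6, 11.2, 13.0, 7.2, 12.6, 12.6, 20.8, 16.8, 4.9, 5.9, 10.9, 6.8, 1.9, 6.9, 5.0; M̄R̄ = 158.1000 / 15 = 10.5400
UCL_MR = D₄·M̄R̄ = 3.267 × 10.5400 = 34.4342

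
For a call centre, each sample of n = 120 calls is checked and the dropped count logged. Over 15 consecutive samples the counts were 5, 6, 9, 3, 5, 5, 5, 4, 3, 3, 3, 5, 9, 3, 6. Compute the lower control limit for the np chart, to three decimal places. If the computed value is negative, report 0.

0.000

p̄ = Σdᵢ / (k·n) = 74 / (15 × 120) = 0.04111
LCL = np̄ − 3·√(np̄(1−p̄)) = 4.9333 − 3 × 2.1750 = -1.5916 → 0 (negative, so LCL = 0)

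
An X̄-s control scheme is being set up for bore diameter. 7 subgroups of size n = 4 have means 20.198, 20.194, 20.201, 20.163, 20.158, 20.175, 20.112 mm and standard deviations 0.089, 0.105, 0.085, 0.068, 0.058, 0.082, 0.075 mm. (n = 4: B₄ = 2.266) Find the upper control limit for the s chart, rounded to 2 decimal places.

s̄ = (0.089 + 0.105 + 0.085 + 0.068 + 0.058 + 0.082 + 0.075) / 7 = 0.0803
UCL_s = B₄·s̄ = 2.266 × 0.0803 = 0.1819

0.18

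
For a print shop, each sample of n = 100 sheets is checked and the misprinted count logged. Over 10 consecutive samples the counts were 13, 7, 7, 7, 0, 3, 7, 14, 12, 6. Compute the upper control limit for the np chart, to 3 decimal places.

p̄ = Σdᵢ / (k·n) = 76 / (10 × 100) = 0.07600
UCL = np̄ + 3·√(np̄(1−p̄)) = 7.6000 + 3 × √(7.6000×0.92400) = 7.6000 + 3 × 2.6500 = 15.5499

15.550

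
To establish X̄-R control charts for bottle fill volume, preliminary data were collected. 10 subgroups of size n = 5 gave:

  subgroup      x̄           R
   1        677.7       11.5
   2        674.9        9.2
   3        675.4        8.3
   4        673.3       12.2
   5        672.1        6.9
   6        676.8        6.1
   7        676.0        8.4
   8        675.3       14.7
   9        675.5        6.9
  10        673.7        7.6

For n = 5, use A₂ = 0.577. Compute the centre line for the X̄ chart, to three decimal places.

X̄̄ = (677.7 + 674.9 + 675.4 + 673.3 + 672.1 + 676.8 + 676.0 + 675.3 + 675.5 + 673.7) / 10 = 6750.7000 / 10 = 675.0700
CL = X̄̄ = 675.0700

675.070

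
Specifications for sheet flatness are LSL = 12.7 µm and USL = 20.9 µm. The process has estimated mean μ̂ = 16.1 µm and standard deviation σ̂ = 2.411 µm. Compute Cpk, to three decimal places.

Cpu = (USL − μ̂) / (3σ̂) = (20.9 − 16.1) / (3 × 2.411) = 0.6636; Cpl = (μ̂ − LSL) / (3σ̂) = (16.1 − 12.7) / (3 × 2.411) = 0.4701; Cpk = min(Cpu, Cpl) = 0.4701

0.470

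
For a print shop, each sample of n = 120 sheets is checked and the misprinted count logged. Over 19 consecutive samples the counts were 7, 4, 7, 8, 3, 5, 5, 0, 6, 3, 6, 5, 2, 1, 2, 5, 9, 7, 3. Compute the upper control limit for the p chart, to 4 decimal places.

0.0914

p̄ = Σdᵢ / (k·n) = 88 / (19 × 120) = 0.03860
UCL = p̄ + 3·√(p̄(1−p̄)/n) = 0.03860 + 3 × √(0.03860×0.96140/120) = 0.03860 + 3 × 0.01758 = 0.09135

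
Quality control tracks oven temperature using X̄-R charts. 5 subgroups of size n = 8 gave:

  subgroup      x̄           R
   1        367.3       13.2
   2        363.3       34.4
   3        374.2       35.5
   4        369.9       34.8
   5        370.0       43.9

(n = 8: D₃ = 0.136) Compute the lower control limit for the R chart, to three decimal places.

4.401

R̄ = (13.2 + 34.4 + 35.5 + 34.8 + 43.9) / 5 = 161.8000 / 5 = 32.3600
LCL_R = D₃·R̄ = 0.136 × 32.3600 = 4.4010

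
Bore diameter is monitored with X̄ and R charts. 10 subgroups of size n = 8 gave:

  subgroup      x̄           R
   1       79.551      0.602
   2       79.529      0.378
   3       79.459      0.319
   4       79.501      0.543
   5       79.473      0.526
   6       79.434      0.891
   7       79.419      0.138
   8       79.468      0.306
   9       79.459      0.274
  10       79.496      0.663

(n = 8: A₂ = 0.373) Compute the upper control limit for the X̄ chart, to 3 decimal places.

79.652

X̄̄ = (79.551 + 79.529 + 79.459 + 79.501 + 79.473 + 79.434 + 79.419 + 79.468 + 79.459 + 79.496) / 10 = 794.7890 / 10 = 79.4789
R̄ = (0.602 + 0.378 + 0.319 + 0.543 + 0.526 + 0.891 + 0.138 + 0.306 + 0.274 + 0.663) / 10 = 4.6400 / 10 = 0.4640
UCL = X̄̄ + A₂·R̄ = 79.4789 + 0.373 × 0.4640 = 79.6520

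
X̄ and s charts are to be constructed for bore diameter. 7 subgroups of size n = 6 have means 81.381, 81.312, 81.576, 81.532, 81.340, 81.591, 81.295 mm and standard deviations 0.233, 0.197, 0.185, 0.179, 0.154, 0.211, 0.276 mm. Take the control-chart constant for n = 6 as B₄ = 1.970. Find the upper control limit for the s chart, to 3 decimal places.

s̄ = (0.233 + 0.197 + 0.185 + 0.179 + 0.154 + 0.211 + 0.276) / 7 = 0.2050
UCL_s = B₄·s̄ = 1.970 × 0.2050 = 0.4039

0.404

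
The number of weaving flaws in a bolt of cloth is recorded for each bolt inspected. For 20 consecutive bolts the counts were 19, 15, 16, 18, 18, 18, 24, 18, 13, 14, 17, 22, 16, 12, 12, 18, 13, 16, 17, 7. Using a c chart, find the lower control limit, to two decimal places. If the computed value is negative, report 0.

4.09

c̄ = (19 + 15 + 16 + 18 + 18 + 18 + 24 + 18 + 13 + 14 + 17 + 22 + 16 + 12 + 12 + 18 + 13 + 16 + 17 + 7) / 20 = 323 / 20 = 16.1500
LCL = c̄ − 3√c̄ = 16.1500 − 3 × 4.0187 = 4.0939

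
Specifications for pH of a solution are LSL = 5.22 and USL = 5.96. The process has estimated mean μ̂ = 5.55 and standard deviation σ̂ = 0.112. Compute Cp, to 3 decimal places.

Cp = (USL − LSL) / (6σ̂) = (5.96 − 5.22) / (6 × 0.112) = 0.7400 / 0.6720 = 1.1012

1.101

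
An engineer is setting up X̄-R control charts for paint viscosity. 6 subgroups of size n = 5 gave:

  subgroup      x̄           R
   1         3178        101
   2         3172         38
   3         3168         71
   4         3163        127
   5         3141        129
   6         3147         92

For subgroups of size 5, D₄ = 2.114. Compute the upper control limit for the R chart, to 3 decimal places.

196.602

R̄ = (101 + 38 + 71 + 127 + 129 + 92) / 6 = 558.0000 / 6 = 93.0000
UCL_R = D₄·R̄ = 2.114 × 93.0000 = 196.6020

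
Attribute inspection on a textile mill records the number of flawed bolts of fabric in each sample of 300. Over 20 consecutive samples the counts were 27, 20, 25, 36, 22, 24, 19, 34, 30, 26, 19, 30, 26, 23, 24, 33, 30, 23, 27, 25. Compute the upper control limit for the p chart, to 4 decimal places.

0.1360

p̄ = Σdᵢ / (k·n) = 523 / (20 × 300) = 0.08717
UCL = p̄ + 3·√(p̄(1−p̄)/n) = 0.08717 + 3 × √(0.08717×0.91283/300) = 0.08717 + 3 × 0.01629 = 0.13602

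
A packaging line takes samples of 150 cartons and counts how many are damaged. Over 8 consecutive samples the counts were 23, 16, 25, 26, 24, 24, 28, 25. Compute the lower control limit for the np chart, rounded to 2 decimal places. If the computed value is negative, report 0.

10.43

p̄ = Σdᵢ / (k·n) = 191 / (8 × 150) = 0.15917
LCL = np̄ − 3·√(np̄(1−p̄)) = 23.8750 − 3 × 4.4805 = 10.4335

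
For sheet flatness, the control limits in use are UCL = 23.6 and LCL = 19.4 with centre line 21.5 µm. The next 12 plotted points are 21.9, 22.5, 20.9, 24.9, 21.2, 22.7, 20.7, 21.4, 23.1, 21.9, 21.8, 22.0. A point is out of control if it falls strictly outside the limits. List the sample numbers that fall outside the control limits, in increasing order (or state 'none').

4

Compare each point to [19.4, 23.6]: sample 4 = 24.9 > UCL.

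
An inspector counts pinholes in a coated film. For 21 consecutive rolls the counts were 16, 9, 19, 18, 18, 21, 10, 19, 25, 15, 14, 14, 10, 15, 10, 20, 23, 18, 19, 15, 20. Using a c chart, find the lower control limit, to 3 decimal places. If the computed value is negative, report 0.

c̄ = (16 + 9 + 19 + 18 + 18 + 21 + 10 + 19 + 25 + 15 + 14 + 14 + 10 + 15 + 10 + 20 + 23 + 18 + 19 + 15 + 20) / 21 = 348 / 21 = 16.5714
LCL = c̄ − 3√c̄ = 16.5714 − 3 × 4.0708 = 4.3590

4.359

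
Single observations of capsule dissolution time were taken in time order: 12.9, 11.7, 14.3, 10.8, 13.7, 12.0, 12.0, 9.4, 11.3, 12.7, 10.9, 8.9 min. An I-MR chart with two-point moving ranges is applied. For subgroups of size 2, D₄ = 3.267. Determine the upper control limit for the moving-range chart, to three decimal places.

6.415

Moving ranges: 1.2, 2.6, 3.5, 2.9, 1.7, 0.0, 2.6, 1.9, 1.4, 1.8, 2.0; M̄R̄ = 21.6000 / 11 = 1.9636
UCL_MR = D₄·M̄R̄ = 3.267 × 1.9636 = 6.4152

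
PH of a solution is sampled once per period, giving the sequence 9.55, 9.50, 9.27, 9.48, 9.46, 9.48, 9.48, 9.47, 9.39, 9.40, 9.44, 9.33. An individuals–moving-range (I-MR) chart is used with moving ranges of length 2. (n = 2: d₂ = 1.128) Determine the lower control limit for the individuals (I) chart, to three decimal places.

X̄ = (9.55 + 9.50 + 9.27 + 9.48 + 9.46 + 9.48 + 9.48 + 9.47 + 9.39 + 9.40 + 9.44 + 9.33) / 12 = 9.4375
Moving ranges: 0.05, 0.23, 0.21, 0.02, 0.02, 0.00, 0.01, 0.08, 0.01, 0.04, 0.11; M̄R̄ = 0.7800 / 11 = 0.0709
LCL = X̄ − 3·M̄R̄/d₂ = 9.4375 − 3 × 0.0709 / 1.128 = 9.2489

9.249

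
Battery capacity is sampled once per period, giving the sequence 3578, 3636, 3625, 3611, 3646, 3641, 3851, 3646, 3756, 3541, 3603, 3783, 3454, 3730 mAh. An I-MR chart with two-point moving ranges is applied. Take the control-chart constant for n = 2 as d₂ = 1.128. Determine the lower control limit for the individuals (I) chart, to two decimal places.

3300.24

X̄ = (3578 + 3636 + 3625 + 3611 + 3646 + 3641 + 3851 + 3646 + 3756 + 3541 + 3603 + 3783 + 3454 + 3730) / 14 = 3650.0714
Moving ranges: 58, 11, 14, 35, 5, 210, 205, 110, 215, 62, 180, 329, 276; M̄R̄ = 1710.0000 / 13 = 131.5385
LCL = X̄ − 3·M̄R̄/d₂ = 3650.0714 − 3 × 131.5385 / 1.128 = 3300.2351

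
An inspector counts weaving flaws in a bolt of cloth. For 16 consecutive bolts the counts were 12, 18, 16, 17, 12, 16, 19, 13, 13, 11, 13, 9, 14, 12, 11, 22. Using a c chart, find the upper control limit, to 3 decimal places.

25.575

c̄ = (12 + 18 + 16 + 17 + 12 + 16 + 19 + 13 + 13 + 11 + 13 + 9 + 14 + 12 + 11 + 22) / 16 = 228 / 16 = 14.2500
UCL = c̄ + 3√c̄ = 14.2500 + 3 × √14.2500 = 14.2500 + 3 × 3.7749 = 25.5748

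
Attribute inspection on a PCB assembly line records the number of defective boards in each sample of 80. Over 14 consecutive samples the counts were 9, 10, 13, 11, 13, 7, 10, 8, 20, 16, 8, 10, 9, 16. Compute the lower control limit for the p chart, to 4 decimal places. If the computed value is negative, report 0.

0.0255

p̄ = Σdᵢ / (k·n) = 160 / (14 × 80) = 0.14286
LCL = p̄ − 3·√(p̄(1−p̄)/n) = 0.14286 − 3 × 0.03912 = 0.02549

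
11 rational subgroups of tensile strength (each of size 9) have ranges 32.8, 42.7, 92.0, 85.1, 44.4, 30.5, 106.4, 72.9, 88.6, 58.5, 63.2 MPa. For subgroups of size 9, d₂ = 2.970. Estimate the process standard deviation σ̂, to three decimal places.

R̄ = (32.8 + 42.7 + 92.0 + 85.1 + 44.4 + 30.5 + 106.4 + 72.9 + 88.6 + 58.5 + 63.2) / 11 = 65.1909
σ̂ = R̄ / d₂ = 65.1909 / 2.970 = 21.9498

21.950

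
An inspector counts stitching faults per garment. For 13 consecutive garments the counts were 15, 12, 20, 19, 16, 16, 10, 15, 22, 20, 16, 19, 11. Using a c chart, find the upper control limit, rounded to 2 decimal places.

c̄ = (15 + 12 + 20 + 19 + 16 + 16 + 10 + 15 + 22 + 20 + 16 + 19 + 11) / 13 = 211 / 13 = 16.2308
UCL = c̄ + 3√c̄ = 16.2308 + 3 × √16.2308 = 16.2308 + 3 × 4.0287 = 28.3170

28.32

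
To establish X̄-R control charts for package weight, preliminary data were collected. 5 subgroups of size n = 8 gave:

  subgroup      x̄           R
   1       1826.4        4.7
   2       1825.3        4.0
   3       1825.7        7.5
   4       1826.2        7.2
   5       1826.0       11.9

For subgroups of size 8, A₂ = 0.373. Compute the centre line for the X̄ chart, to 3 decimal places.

X̄̄ = (1826.4 + 1825.3 + 1825.7 + 1826.2 + 1826.0) / 5 = 9129.6000 / 5 = 1825.9200
CL = X̄̄ = 1825.9200

1825.920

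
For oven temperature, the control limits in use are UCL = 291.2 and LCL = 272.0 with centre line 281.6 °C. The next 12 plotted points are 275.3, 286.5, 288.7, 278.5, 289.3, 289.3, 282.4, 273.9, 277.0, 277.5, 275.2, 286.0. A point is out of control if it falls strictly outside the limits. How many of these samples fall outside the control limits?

All 12 points lie within [272.0, 291.2].

0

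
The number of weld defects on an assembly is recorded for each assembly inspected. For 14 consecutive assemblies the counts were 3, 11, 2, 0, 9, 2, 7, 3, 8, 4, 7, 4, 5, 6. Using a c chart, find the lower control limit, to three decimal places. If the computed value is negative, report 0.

0.000

c̄ = (3 + 11 + 2 + 0 + 9 + 2 + 7 + 3 + 8 + 4 + 7 + 4 + 5 + 6) / 14 = 71 / 14 = 5.0714
LCL = c̄ − 3√c̄ = 5.0714 − 3 × 2.2520 = -1.6845 → 0 (cannot be negative)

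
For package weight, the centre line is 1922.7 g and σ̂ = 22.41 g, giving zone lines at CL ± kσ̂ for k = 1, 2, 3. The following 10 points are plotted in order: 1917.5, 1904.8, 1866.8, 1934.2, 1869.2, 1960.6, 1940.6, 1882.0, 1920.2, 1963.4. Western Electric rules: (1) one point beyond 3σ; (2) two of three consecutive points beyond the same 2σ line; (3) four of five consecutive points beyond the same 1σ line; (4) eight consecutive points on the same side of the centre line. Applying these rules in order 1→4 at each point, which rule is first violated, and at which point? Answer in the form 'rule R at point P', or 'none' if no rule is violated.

Zone of each point (C = within 1σ̂, B = 1σ̂–2σ̂, A = 2σ̂–3σ̂, * = beyond 3σ̂; sign = side of CL): 1:-C, 2:-C, 3:-A, 4:+C, 5:-A, 6:+B, 7:+C, 8:-B, 9:-C, 10:+B
Rule 2 (two of three consecutive points beyond the same 2σ limit) is satisfied at point 5.

rule 2 at point 5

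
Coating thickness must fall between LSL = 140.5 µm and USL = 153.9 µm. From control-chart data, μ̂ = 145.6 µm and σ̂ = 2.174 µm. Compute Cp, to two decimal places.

Cp = (USL − LSL) / (6σ̂) = (153.9 − 140.5) / (6 × 2.174) = 13.4000 / 13.0440 = 1.0273

1.03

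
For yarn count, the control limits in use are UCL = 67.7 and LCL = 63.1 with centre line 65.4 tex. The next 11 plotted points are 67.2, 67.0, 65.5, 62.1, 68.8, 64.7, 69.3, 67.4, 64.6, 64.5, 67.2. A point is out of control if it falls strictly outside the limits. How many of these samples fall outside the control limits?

Compare each point to [63.1, 67.7]: sample 4 = 62.1 < LCL; sample 5 = 68.8 > UCL; sample 7 = 69.3 > UCL.

3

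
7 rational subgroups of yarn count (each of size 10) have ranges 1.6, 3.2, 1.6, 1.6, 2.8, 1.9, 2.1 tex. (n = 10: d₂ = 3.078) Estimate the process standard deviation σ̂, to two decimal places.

0.69

R̄ = (1.6 + 3.2 + 1.6 + 1.6 + 2.8 + 1.9 + 2.1) / 7 = 2.1143
σ̂ = R̄ / d₂ = 2.1143 / 3.078 = 0.6869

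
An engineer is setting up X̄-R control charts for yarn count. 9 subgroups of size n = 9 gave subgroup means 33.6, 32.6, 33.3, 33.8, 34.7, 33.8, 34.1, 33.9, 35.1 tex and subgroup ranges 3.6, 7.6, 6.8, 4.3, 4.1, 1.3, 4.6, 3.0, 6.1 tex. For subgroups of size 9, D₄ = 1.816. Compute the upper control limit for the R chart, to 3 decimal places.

8.354

R̄ = (3.6 + 7.6 + 6.8 + 4.3 + 4.1 + 1.3 + 4.6 + 3.0 + 6.1) / 9 = 41.4000 / 9 = 4.6000
UCL_R = D₄·R̄ = 1.816 × 4.6000 = 8.3536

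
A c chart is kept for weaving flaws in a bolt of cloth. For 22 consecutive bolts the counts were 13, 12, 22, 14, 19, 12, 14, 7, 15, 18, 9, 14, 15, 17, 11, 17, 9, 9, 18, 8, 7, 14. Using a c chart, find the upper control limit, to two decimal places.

c̄ = (13 + 12 + 22 + 14 + 19 + 12 + 14 + 7 + 15 + 18 + 9 + 14 + 15 + 17 + 11 + 17 + 9 + 9 + 18 + 8 + 7 + 14) / 22 = 294 / 22 = 13.3636
UCL = c̄ + 3√c̄ = 13.3636 + 3 × √13.3636 = 13.3636 + 3 × 3.6556 = 24.3305

24.33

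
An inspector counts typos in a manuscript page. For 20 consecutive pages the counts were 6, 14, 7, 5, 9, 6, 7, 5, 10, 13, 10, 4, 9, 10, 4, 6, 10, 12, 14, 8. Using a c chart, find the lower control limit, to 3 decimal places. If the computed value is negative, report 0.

0.000

c̄ = (6 + 14 + 7 + 5 + 9 + 6 + 7 + 5 + 10 + 13 + 10 + 4 + 9 + 10 + 4 + 6 + 10 + 12 + 14 + 8) / 20 = 169 / 20 = 8.4500
LCL = c̄ − 3√c̄ = 8.4500 − 3 × 2.9069 = -0.2707 → 0 (cannot be negative)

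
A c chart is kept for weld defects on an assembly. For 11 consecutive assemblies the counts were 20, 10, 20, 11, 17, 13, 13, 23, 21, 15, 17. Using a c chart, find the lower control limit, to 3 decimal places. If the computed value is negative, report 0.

4.228

c̄ = (20 + 10 + 20 + 11 + 17 + 13 + 13 + 23 + 21 + 15 + 17) / 11 = 180 / 11 = 16.3636
LCL = c̄ − 3√c̄ = 16.3636 − 3 × 4.0452 = 4.2280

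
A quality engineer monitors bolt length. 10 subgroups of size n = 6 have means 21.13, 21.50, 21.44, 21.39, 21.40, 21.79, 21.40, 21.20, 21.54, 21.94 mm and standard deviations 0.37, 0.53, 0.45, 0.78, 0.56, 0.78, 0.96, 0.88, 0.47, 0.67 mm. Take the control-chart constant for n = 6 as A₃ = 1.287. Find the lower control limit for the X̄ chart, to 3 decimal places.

X̄̄ = (21.13 + 21.50 + 21.44 + 21.39 + 21.40 + 21.79 + 21.40 + 21.20 + 21.54 + 21.94) / 10 = 21.4730
s̄ = (0.37 + 0.53 + 0.45 + 0.78 + 0.56 + 0.78 + 0.96 + 0.88 + 0.47 + 0.67) / 10 = 0.6450
LCL = X̄̄ − A₃·s̄ = 21.4730 − 1.287 × 0.6450 = 20.6429

20.643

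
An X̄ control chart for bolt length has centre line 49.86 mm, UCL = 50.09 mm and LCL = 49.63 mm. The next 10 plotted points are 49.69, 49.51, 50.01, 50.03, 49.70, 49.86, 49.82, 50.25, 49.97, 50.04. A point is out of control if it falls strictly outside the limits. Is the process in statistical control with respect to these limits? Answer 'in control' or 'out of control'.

Compare each point to [49.63, 50.09]: sample 2 = 49.51 < LCL; sample 8 = 50.25 > UCL.

out of control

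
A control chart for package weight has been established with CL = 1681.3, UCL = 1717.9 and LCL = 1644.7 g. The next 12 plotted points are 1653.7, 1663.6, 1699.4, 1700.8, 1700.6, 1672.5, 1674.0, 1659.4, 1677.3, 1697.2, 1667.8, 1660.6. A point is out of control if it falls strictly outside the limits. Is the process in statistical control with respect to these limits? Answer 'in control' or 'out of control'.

in control

All 12 points lie within [1644.7, 1717.9].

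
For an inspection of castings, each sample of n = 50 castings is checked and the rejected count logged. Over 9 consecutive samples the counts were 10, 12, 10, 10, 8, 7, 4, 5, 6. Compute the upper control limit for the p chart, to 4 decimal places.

0.3155

p̄ = Σdᵢ / (k·n) = 72 / (9 × 50) = 0.16000
UCL = p̄ + 3·√(p̄(1−p̄)/n) = 0.16000 + 3 × √(0.16000×0.84000/50) = 0.16000 + 3 × 0.05185 = 0.31554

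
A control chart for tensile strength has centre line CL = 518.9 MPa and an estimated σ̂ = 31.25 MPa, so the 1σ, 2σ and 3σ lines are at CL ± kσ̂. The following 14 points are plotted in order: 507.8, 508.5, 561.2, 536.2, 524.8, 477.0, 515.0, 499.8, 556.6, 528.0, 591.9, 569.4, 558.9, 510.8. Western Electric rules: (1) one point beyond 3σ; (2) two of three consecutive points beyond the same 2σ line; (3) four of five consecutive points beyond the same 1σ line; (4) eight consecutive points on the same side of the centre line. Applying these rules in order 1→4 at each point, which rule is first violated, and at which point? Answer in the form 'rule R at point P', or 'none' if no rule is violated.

Zone of each point (C = within 1σ̂, B = 1σ̂–2σ̂, A = 2σ̂–3σ̂, * = beyond 3σ̂; sign = side of CL): 1:-C, 2:-C, 3:+B, 4:+C, 5:+C, 6:-B, 7:-C, 8:-C, 9:+B, 10:+C, 11:+A, 12:+B, 13:+B, 14:-C
Rule 3 (four of five consecutive points beyond the same 1σ limit) is satisfied at point 13.

rule 3 at point 13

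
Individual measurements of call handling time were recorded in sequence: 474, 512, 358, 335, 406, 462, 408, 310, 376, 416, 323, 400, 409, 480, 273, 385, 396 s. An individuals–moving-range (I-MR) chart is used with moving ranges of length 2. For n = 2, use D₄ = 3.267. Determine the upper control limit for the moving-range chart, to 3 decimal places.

Moving ranges: 38, 154, 23, 71, 56, 54, 98, 66, 40, 93, 77, 9, 71, 207, 112, 11; M̄R̄ = 1180.0000 / 16 = 73.7500
UCL_MR = D₄·M̄R̄ = 3.267 × 73.7500 = 240.9412

240.941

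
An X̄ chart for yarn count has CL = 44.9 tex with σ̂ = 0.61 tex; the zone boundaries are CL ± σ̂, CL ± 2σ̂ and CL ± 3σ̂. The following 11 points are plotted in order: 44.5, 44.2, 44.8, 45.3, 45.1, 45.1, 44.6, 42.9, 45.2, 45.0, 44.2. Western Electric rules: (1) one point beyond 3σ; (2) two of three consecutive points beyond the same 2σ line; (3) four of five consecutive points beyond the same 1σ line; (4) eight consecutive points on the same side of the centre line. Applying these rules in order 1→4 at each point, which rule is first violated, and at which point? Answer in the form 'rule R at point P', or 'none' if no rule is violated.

rule 1 at point 8

Zone of each point (C = within 1σ̂, B = 1σ̂–2σ̂, A = 2σ̂–3σ̂, * = beyond 3σ̂; sign = side of CL): 1:-C, 2:-B, 3:-C, 4:+C, 5:+C, 6:+C, 7:-C, 8:-*, 9:+C, 10:+C, 11:-B
Rule 1 (one point beyond the 3σ limits) is satisfied at point 8.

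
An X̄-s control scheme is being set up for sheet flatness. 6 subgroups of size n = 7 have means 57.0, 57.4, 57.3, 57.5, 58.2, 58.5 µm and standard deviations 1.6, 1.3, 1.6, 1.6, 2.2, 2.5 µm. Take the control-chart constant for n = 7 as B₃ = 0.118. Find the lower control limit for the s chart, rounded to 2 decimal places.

0.21

s̄ = (1.6 + 1.3 + 1.6 + 1.6 + 2.2 + 2.5) / 6 = 1.8000
LCL_s = B₃·s̄ = 0.118 × 1.8000 = 0.2124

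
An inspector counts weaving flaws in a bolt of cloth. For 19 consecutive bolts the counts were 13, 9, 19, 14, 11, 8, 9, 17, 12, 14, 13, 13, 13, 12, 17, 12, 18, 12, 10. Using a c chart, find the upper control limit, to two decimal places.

23.74

c̄ = (13 + 9 + 19 + 14 + 11 + 8 + 9 + 17 + 12 + 14 + 13 + 13 + 13 + 12 + 17 + 12 + 18 + 12 + 10) / 19 = 246 / 19 = 12.9474
UCL = c̄ + 3√c̄ = 12.9474 + 3 × √12.9474 = 12.9474 + 3 × 3.5982 = 23.7421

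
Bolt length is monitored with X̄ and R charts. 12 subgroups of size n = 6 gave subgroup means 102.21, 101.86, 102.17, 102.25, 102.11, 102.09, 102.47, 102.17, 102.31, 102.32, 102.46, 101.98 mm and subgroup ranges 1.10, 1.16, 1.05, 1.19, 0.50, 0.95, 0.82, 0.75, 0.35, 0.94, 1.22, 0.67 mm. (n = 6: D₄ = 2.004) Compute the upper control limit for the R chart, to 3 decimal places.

1.787

R̄ = (1.10 + 1.16 + 1.05 + 1.19 + 0.50 + 0.95 + 0.82 + 0.75 + 0.35 + 0.94 + 1.22 + 0.67) / 12 = 10.7000 / 12 = 0.8917
UCL_R = D₄·R̄ = 2.004 × 0.8917 = 1.7869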